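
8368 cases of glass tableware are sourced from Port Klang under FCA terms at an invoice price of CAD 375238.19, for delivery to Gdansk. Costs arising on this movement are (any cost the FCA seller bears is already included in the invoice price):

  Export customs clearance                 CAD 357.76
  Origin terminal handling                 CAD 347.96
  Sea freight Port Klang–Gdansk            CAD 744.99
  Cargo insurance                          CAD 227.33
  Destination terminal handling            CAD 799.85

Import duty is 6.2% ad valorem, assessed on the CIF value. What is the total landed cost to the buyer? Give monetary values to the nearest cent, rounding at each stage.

FCA: the seller delivers export-cleared goods to the carrier; the buyer bears costs from that point.
Already in the invoice (seller's account under FCA): export clearance — exclude.
CIF value = FCA price + origin terminal + freight + insurance = 375238.19 + 347.96 + 744.99 + 227.33 = 376558.47
Import duty = 376558.47 × 6.2% = 23346.63
Buyer bears: origin terminal 347.96 + freight 744.99 + insurance 227.33 + destination terminal 799.85 + duty 23346.63 = 25466.76
Landed cost = invoice 375238.19 + 25466.76 = 400704.95

Total landed cost: CAD 400704.95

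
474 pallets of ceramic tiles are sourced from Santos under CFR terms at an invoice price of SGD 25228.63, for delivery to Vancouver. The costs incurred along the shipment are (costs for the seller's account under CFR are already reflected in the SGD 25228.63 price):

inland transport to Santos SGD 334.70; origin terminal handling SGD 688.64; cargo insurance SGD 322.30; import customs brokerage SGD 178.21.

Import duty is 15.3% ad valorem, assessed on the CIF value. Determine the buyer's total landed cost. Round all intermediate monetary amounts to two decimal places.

Total landed cost: SGD 29638.43

CFR: the seller pays costs through ocean freight to the destination port, but not insurance.
Already in the invoice (seller's account under CFR): inland to port, origin terminal — exclude.
CIF value = CFR price + insurance = 25228.63 + 322.30 = 25550.93
Import duty = 25550.93 × 15.3% = 3909.29
Buyer bears: insurance 322.30 + brokerage 178.21 + duty 3909.29 = 4409.80
Landed cost = invoice 25228.63 + 4409.80 = 29638.43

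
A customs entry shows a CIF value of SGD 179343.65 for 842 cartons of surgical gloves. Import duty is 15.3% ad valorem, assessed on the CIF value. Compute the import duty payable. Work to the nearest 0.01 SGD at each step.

Import duty: SGD 27439.58

Import duty = 179343.65 × 15.3% = 27439.58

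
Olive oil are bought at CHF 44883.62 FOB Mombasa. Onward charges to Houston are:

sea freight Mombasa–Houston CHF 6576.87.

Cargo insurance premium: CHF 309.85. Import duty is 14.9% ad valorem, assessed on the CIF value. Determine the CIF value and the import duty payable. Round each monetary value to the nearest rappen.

CIF = FOB price + freight + insurance
CIF = 44883.62 + 6576.87 + 309.85 = 51770.34
Import duty = 51770.34 × 14.9% = 7713.78

CIF value: CHF 51770.34; import duty: CHF 7713.78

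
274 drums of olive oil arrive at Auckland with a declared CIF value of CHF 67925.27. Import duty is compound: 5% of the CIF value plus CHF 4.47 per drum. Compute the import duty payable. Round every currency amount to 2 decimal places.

Ad valorem component: 67925.27 × 5% = 3396.26
Specific component: 274 × 4.47 = 1224.78
Import duty = 3396.26 + 1224.78 = 4621.04

Import duty: CHF 4621.04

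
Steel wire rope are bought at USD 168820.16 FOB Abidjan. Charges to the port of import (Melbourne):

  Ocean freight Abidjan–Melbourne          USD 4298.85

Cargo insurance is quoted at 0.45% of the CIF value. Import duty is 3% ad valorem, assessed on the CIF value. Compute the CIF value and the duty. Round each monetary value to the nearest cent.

CIF value: USD 173901.57; import duty: USD 5217.05

Let C be the CIF value. C = FOB price + freight + 0.45% × C
C − 0.45% × C = 168820.16 + 4298.85
0.9955 × C = 173119.01
C = 173119.01 / 0.9955 = 173901.57
Insurance premium = 0.45% × 173901.57 = 782.56
Import duty = 173901.57 × 3% = 5217.05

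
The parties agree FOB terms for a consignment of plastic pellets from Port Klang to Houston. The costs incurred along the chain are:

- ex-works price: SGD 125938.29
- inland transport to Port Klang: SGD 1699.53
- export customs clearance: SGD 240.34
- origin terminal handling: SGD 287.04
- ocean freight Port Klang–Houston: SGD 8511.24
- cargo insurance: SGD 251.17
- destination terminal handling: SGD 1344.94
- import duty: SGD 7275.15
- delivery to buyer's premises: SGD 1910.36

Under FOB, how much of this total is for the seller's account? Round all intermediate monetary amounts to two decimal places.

FOB: the seller bears costs until goods are on board at the origin port; the buyer bears freight, insurance and all costs thereafter.
Seller's account: goods 125938.29 + inland to port 1699.53 + export clearance 240.34 + origin terminal 287.04 = 128165.20
Buyer's account: freight 8511.24 + insurance 251.17 + destination terminal 1344.94 + duty 7275.15 + delivery 1910.36 = 19292.86

Seller's account: SGD 128165.20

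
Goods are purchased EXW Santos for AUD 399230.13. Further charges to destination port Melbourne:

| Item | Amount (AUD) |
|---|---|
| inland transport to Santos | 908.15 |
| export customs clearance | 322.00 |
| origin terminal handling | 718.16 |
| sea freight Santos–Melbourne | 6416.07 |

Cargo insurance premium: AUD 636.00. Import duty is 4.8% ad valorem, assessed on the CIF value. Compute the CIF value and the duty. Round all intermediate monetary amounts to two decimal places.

CIF value: AUD 408230.51; import duty: AUD 19595.06

CIF = EXW price + pre-shipment costs + freight + insurance
CIF = 399230.13 + 908.15 + 322.00 + 718.16 + 6416.07 + 636.00 = 408230.51
Import duty = 408230.51 × 4.8% = 19595.06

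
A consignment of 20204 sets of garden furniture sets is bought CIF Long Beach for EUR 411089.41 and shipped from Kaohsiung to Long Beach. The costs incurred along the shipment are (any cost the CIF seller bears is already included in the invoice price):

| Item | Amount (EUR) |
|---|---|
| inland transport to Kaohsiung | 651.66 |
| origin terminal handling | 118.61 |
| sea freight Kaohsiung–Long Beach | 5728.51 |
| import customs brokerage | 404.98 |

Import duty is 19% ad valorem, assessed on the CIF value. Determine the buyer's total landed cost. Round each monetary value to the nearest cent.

CIF: the seller pays costs through ocean freight and marine insurance to the destination port.
Already in the invoice (seller's account under CIF): inland to port, origin terminal, freight — exclude.
The CIF price already equals the CIF value: 411089.41
Import duty = 411089.41 × 19% = 78106.99
Buyer bears: brokerage 404.98 + duty 78106.99 = 78511.97
Landed cost = invoice 411089.41 + 78511.97 = 489601.38

Total landed cost: EUR 489601.38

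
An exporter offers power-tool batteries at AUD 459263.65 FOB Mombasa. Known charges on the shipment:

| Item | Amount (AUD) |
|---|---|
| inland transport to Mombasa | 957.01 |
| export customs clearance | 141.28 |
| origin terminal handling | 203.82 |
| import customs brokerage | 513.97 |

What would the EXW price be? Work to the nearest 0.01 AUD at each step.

Not relevant to the conversion: brokerage — on the buyer under both terms; not part of either seller's price.
From FOB to EXW, the seller no longer bears: inland to port, export clearance, origin terminal.
EXW price = 459263.65 − 957.01 − 141.28 − 203.82 = 457961.54

EXW price: AUD 457961.54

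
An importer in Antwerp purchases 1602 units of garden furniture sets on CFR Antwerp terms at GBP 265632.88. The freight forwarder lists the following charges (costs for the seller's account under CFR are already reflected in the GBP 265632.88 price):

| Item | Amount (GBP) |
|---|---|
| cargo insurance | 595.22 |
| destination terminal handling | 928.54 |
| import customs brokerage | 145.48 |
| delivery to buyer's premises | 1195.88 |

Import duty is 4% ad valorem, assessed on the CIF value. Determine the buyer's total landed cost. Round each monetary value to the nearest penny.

CFR: the seller pays costs through ocean freight to the destination port, but not insurance.
CIF value = CFR price + insurance = 265632.88 + 595.22 = 266228.10
Import duty = 266228.10 × 4% = 10649.12
Buyer bears: insurance 595.22 + destination terminal 928.54 + brokerage 145.48 + delivery 1195.88 + duty 10649.12 = 13514.24
Landed cost = invoice 265632.88 + 13514.24 = 279147.12

Total landed cost: GBP 279147.12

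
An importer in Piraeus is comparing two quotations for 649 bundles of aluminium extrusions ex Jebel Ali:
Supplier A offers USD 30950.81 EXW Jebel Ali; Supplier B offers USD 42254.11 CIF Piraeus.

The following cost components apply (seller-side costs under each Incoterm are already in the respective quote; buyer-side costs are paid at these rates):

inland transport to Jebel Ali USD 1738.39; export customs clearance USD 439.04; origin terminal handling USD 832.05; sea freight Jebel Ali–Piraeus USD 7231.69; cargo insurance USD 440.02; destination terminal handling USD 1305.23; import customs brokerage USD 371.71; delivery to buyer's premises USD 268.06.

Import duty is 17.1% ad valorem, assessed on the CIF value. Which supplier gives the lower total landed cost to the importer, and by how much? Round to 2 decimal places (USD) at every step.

Supplier A (EXW):
CIF value = EXW price + inland to port + export clearance + origin terminal + freight + insurance = 30950.81 + 1738.39 + 439.04 + 832.05 + 7231.69 + 440.02 = 41632.00
Import duty = 41632.00 × 17.1% = 7119.07
Buyer bears (A): 1738.39 + 439.04 + 832.05 + 7231.69 + 440.02 + 1305.23 + 371.71 + 268.06 = 12626.19
Landed cost (A) = invoice 30950.81 + 12626.19 + duty 7119.07 = 50696.07
Supplier B (CIF):
The CIF price already equals the CIF value: 42254.11
Import duty = 42254.11 × 17.1% = 7225.45
Buyer bears (B): 1305.23 + 371.71 + 268.06 = 1945.00
Landed cost (B) = invoice 42254.11 + 1945.00 + duty 7225.45 = 51424.56
Difference = |50696.07 − 51424.56| = 728.49

Supplier A is cheaper by USD 728.49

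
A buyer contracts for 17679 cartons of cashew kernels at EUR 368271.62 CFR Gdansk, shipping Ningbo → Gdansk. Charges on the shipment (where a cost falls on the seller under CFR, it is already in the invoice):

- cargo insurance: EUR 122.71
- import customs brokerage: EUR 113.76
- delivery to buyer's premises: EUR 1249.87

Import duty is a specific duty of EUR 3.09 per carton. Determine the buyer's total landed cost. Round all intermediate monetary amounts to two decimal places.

CFR: the seller pays costs through ocean freight to the destination port, but not insurance.
CIF value = CFR price + insurance = 368271.62 + 122.71 = 368394.33
Import duty = 17679 × 3.09 = 54628.11
Buyer bears: insurance 122.71 + brokerage 113.76 + delivery 1249.87 + duty 54628.11 = 56114.45
Landed cost = invoice 368271.62 + 56114.45 = 424386.07

Total landed cost: EUR 424386.07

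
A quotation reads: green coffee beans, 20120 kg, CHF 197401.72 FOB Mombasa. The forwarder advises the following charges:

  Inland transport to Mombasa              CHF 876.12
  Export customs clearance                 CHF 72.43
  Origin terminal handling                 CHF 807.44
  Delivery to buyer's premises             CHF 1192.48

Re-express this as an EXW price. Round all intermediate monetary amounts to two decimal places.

Not relevant to the conversion: delivery — on the buyer under both terms; not part of either seller's price.
From FOB to EXW, the seller no longer bears: inland to port, export clearance, origin terminal.
EXW price = 197401.72 − 876.12 − 72.43 − 807.44 = 195645.73

EXW price: CHF 195645.73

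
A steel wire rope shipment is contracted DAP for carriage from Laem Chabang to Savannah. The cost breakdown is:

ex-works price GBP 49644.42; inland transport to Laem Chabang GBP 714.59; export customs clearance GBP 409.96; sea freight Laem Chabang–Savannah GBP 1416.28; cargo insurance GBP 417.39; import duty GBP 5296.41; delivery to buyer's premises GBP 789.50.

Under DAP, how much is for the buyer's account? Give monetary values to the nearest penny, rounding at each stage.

Buyer's account: GBP 5296.41

DAP: the seller bears all costs to the named destination except import duty and clearance.
Seller's account: goods 49644.42 + inland to port 714.59 + export clearance 409.96 + freight 1416.28 + insurance 417.39 + delivery 789.50 = 53392.14
Buyer's account: duty 5296.41 = 5296.41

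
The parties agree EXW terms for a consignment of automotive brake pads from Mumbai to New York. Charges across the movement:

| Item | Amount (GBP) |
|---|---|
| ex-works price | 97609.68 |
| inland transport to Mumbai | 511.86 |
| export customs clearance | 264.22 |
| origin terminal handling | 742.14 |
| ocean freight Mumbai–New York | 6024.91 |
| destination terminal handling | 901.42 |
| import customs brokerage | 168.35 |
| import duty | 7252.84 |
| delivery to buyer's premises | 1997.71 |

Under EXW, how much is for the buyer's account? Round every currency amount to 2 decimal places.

Buyer's account: GBP 17863.45

EXW: the seller makes goods available at their premises; the buyer bears all onward costs.
Seller's account: goods 97609.68 = 97609.68
Buyer's account: inland to port 511.86 + export clearance 264.22 + origin terminal 742.14 + freight 6024.91 + destination terminal 901.42 + brokerage 168.35 + duty 7252.84 + delivery 1997.71 = 17863.45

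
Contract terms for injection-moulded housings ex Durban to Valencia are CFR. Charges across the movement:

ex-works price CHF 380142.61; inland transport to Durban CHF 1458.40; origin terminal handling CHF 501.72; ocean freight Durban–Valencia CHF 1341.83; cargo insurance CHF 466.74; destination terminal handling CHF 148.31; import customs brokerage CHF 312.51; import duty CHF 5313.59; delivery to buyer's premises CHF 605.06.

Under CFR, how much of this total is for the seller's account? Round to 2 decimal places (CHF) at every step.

CFR: the seller pays costs through ocean freight to the destination port, but not insurance.
Seller's account: goods 380142.61 + inland to port 1458.40 + origin terminal 501.72 + freight 1341.83 = 383444.56
Buyer's account: insurance 466.74 + destination terminal 148.31 + brokerage 312.51 + duty 5313.59 + delivery 605.06 = 6846.21

Seller's account: CHF 383444.56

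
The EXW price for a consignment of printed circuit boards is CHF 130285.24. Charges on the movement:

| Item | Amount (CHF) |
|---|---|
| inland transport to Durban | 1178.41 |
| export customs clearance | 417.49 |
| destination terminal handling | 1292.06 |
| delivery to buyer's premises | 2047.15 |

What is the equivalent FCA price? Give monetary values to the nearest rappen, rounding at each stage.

FCA price: CHF 131881.14

Not relevant to the conversion: destination terminal, delivery — on the buyer under both terms; not part of either seller's price.
From EXW to FCA, the seller additionally bears: inland to port, export clearance.
FCA price = 130285.24 + 1178.41 + 417.49 = 131881.14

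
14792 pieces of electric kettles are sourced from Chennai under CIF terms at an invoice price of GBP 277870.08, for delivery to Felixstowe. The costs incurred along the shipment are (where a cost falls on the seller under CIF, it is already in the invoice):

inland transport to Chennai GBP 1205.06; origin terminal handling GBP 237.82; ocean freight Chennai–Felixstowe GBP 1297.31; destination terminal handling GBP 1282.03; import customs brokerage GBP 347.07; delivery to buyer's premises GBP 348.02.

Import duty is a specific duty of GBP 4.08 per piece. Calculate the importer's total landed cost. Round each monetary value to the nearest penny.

Total landed cost: GBP 340198.56

CIF: the seller pays costs through ocean freight and marine insurance to the destination port.
Already in the invoice (seller's account under CIF): inland to port, origin terminal, freight — exclude.
The CIF price already equals the CIF value: 277870.08
Import duty = 14792 × 4.08 = 60351.36
Buyer bears: destination terminal 1282.03 + brokerage 347.07 + delivery 348.02 + duty 60351.36 = 62328.48
Landed cost = invoice 277870.08 + 62328.48 = 340198.56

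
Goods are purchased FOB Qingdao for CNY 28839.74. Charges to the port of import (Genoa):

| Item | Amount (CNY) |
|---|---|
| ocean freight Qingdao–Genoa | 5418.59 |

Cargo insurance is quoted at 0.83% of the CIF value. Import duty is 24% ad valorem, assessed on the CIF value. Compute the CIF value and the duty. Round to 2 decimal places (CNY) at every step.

CIF value: CNY 34545.05; import duty: CNY 8290.81

Let C be the CIF value. C = FOB price + freight + 0.83% × C
C − 0.83% × C = 28839.74 + 5418.59
0.9917 × C = 34258.33
C = 34258.33 / 0.9917 = 34545.05
Insurance premium = 0.83% × 34545.05 = 286.72
Import duty = 34545.05 × 24% = 8290.81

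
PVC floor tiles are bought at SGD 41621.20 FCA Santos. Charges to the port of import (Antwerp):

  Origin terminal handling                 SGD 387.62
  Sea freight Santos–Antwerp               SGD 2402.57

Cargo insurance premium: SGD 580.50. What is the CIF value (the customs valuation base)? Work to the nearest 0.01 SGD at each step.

CIF value: SGD 44991.89

CIF = FCA price + pre-shipment costs + freight + insurance
CIF = 41621.20 + 387.62 + 2402.57 + 580.50 = 44991.89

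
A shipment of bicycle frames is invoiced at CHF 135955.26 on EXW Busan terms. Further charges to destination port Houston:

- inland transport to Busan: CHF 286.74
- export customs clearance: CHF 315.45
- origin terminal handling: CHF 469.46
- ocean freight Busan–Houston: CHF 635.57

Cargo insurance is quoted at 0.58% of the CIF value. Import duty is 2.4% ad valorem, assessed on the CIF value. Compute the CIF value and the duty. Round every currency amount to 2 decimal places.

CIF value: CHF 138465.58; import duty: CHF 3323.17

Let C be the CIF value. C = EXW price + pre-shipment costs + freight + 0.58% × C
C − 0.58% × C = 135955.26 + 286.74 + 315.45 + 469.46 + 635.57
0.9942 × C = 137662.48
C = 137662.48 / 0.9942 = 138465.58
Insurance premium = 0.58% × 138465.58 = 803.10
Import duty = 138465.58 × 2.4% = 3323.17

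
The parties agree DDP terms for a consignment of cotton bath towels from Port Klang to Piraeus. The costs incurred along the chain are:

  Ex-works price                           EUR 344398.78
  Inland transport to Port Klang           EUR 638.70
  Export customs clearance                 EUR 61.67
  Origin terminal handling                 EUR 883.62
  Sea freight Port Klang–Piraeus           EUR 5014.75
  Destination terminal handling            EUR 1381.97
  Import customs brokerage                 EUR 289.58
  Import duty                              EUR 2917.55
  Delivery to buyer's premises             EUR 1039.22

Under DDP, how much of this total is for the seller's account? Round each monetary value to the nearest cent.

DDP: the seller bears all costs including import duty.
Seller's account: goods 344398.78 + inland to port 638.70 + export clearance 61.67 + origin terminal 883.62 + freight 5014.75 + destination terminal 1381.97 + brokerage 289.58 + duty 2917.55 + delivery 1039.22 = 356625.84
Buyer's account: 0.00

Seller's account: EUR 356625.84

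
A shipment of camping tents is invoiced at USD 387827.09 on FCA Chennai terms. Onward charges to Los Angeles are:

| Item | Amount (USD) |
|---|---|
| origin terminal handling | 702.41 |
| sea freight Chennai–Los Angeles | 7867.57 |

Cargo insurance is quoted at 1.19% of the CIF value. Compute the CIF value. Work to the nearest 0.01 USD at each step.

Let C be the CIF value. C = FCA price + pre-shipment costs + freight + 1.19% × C
C − 1.19% × C = 387827.09 + 702.41 + 7867.57
0.9881 × C = 396397.07
C = 396397.07 / 0.9881 = 401171.00
Insurance premium = 1.19% × 401171.00 = 4773.93

CIF value: USD 401171.00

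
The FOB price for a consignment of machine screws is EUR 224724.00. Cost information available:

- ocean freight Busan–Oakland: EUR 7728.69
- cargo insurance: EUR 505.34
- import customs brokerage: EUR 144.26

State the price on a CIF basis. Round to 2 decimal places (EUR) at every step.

CIF price: EUR 232958.03

Not relevant to the conversion: brokerage — on the buyer under both terms; not part of either seller's price.
From FOB to CIF, the seller additionally bears: freight, insurance.
CIF price = 224724.00 + 7728.69 + 505.34 = 232958.03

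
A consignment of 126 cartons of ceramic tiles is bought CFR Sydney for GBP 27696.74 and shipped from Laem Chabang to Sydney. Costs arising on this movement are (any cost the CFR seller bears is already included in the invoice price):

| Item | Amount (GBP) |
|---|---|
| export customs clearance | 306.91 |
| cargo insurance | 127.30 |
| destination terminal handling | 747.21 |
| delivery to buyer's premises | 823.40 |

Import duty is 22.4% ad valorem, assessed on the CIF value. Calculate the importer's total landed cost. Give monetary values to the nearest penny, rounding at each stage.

CFR: the seller pays costs through ocean freight to the destination port, but not insurance.
Already in the invoice (seller's account under CFR): export clearance — exclude.
CIF value = CFR price + insurance = 27696.74 + 127.30 = 27824.04
Import duty = 27824.04 × 22.4% = 6232.58
Buyer bears: insurance 127.30 + destination terminal 747.21 + delivery 823.40 + duty 6232.58 = 7930.49
Landed cost = invoice 27696.74 + 7930.49 = 35627.23

Total landed cost: GBP 35627.23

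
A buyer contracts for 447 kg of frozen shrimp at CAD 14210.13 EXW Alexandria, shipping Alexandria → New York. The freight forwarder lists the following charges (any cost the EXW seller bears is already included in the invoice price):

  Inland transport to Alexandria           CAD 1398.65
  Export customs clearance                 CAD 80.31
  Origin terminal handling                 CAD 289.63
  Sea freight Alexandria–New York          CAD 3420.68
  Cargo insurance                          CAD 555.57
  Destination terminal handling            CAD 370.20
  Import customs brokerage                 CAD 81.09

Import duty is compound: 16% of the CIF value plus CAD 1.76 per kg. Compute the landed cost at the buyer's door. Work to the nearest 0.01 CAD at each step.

EXW: the seller makes goods available at their premises; the buyer bears all onward costs.
CIF value = EXW price + inland to port + export clearance + origin terminal + freight + insurance = 14210.13 + 1398.65 + 80.31 + 289.63 + 3420.68 + 555.57 = 19954.97
Ad valorem component: 19954.97 × 16% = 3192.80
Specific component: 447 × 1.76 = 786.72
Import duty = 3192.80 + 786.72 = 3979.52
Buyer bears: inland to port 1398.65 + export clearance 80.31 + origin terminal 289.63 + freight 3420.68 + insurance 555.57 + destination terminal 370.20 + brokerage 81.09 + duty 3979.52 = 10175.65
Landed cost = invoice 14210.13 + 10175.65 = 24385.78

Total landed cost: CAD 24385.78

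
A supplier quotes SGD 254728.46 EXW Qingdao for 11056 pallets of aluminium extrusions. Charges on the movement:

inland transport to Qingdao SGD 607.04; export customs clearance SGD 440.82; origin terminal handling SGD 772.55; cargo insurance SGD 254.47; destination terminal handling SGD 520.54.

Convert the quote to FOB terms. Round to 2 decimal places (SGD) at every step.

Not relevant to the conversion: insurance, destination terminal — on the buyer under both terms; not part of either seller's price.
From EXW to FOB, the seller additionally bears: inland to port, export clearance, origin terminal.
FOB price = 254728.46 + 607.04 + 440.82 + 772.55 = 256548.87

FOB price: SGD 256548.87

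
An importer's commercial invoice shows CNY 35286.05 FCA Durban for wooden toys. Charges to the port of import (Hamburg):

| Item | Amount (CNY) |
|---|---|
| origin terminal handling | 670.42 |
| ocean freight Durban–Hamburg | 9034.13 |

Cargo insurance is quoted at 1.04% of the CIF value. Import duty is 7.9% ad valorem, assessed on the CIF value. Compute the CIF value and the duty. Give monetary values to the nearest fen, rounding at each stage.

Let C be the CIF value. C = FCA price + pre-shipment costs + freight + 1.04% × C
C − 1.04% × C = 35286.05 + 670.42 + 9034.13
0.9896 × C = 44990.60
C = 44990.60 / 0.9896 = 45463.42
Insurance premium = 1.04% × 45463.42 = 472.82
Import duty = 45463.42 × 7.9% = 3591.61

CIF value: CNY 45463.42; import duty: CNY 3591.61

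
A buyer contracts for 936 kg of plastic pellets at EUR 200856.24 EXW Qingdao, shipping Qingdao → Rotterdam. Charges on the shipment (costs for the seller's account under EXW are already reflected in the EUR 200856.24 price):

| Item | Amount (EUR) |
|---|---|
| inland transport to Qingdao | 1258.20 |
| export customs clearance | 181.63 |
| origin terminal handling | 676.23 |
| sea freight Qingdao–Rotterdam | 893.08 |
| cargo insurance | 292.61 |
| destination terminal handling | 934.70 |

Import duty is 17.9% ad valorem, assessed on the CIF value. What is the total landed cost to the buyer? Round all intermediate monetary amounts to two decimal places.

Total landed cost: EUR 241636.97

EXW: the seller makes goods available at their premises; the buyer bears all onward costs.
CIF value = EXW price + inland to port + export clearance + origin terminal + freight + insurance = 200856.24 + 1258.20 + 181.63 + 676.23 + 893.08 + 292.61 = 204157.99
Import duty = 204157.99 × 17.9% = 36544.28
Buyer bears: inland to port 1258.20 + export clearance 181.63 + origin terminal 676.23 + freight 893.08 + insurance 292.61 + destination terminal 934.70 + duty 36544.28 = 40780.73
Landed cost = invoice 200856.24 + 40780.73 = 241636.97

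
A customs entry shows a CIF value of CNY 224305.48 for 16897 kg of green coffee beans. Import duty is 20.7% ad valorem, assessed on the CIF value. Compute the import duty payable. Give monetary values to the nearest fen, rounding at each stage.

Import duty = 224305.48 × 20.7% = 46431.23

Import duty: CNY 46431.23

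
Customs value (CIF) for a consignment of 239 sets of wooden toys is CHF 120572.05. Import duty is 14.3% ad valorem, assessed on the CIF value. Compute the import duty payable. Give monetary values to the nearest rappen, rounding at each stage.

Import duty: CHF 17241.80

Import duty = 120572.05 × 14.3% = 17241.80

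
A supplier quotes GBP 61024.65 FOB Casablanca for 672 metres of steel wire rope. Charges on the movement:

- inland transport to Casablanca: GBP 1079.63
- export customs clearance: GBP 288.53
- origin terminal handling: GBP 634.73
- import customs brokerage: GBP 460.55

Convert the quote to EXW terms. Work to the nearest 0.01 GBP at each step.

Not relevant to the conversion: brokerage — on the buyer under both terms; not part of either seller's price.
From FOB to EXW, the seller no longer bears: inland to port, export clearance, origin terminal.
EXW price = 61024.65 − 1079.63 − 288.53 − 634.73 = 59021.76

EXW price: GBP 59021.76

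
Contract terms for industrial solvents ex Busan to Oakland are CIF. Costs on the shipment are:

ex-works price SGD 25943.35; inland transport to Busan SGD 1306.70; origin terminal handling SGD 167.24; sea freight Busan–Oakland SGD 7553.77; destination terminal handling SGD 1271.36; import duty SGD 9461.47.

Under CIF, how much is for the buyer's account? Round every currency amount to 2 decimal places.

Buyer's account: SGD 10732.83

CIF: the seller pays costs through ocean freight and marine insurance to the destination port.
Seller's account: goods 25943.35 + inland to port 1306.70 + origin terminal 167.24 + freight 7553.77 = 34971.06
Buyer's account: destination terminal 1271.36 + duty 9461.47 = 10732.83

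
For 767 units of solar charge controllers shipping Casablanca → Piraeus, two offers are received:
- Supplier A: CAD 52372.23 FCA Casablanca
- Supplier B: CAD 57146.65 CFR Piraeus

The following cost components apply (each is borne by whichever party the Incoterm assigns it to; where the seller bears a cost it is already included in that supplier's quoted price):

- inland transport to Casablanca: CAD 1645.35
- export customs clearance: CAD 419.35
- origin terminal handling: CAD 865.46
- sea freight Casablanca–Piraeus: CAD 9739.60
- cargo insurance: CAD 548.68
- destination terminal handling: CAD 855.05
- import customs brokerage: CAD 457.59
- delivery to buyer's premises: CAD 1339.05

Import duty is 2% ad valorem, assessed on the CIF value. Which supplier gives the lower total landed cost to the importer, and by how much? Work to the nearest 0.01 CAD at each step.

Supplier A (FCA):
CIF value = FCA price + origin terminal + freight + insurance = 52372.23 + 865.46 + 9739.60 + 548.68 = 63525.97
Import duty = 63525.97 × 2% = 1270.52
Buyer bears (A): 865.46 + 9739.60 + 548.68 + 855.05 + 457.59 + 1339.05 = 13805.43
Landed cost (A) = invoice 52372.23 + 13805.43 + duty 1270.52 = 67448.18
Supplier B (CFR):
CIF value = CFR price + insurance = 57146.65 + 548.68 = 57695.33
Import duty = 57695.33 × 2% = 1153.91
Buyer bears (B): 548.68 + 855.05 + 457.59 + 1339.05 = 3200.37
Landed cost (B) = invoice 57146.65 + 3200.37 + duty 1153.91 = 61500.93
Difference = |67448.18 − 61500.93| = 5947.25

Supplier B is cheaper by CAD 5947.25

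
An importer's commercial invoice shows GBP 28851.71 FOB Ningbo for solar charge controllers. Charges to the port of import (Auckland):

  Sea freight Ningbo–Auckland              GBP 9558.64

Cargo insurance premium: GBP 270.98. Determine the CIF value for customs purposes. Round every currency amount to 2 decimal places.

CIF value: GBP 38681.33

CIF = FOB price + freight + insurance
CIF = 28851.71 + 9558.64 + 270.98 = 38681.33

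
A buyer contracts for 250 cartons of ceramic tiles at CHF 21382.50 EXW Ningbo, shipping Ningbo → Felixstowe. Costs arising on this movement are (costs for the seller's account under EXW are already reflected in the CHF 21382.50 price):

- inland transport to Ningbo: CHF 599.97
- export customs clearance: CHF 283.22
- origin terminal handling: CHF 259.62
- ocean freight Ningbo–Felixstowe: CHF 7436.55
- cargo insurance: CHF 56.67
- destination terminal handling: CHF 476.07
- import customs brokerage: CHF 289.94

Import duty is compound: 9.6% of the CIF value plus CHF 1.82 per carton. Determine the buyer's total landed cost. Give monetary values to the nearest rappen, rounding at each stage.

EXW: the seller makes goods available at their premises; the buyer bears all onward costs.
CIF value = EXW price + inland to port + export clearance + origin terminal + freight + insurance = 21382.50 + 599.97 + 283.22 + 259.62 + 7436.55 + 56.67 = 30018.53
Ad valorem component: 30018.53 × 9.6% = 2881.78
Specific component: 250 × 1.82 = 455.00
Import duty = 2881.78 + 455.00 = 3336.78
Buyer bears: inland to port 599.97 + export clearance 283.22 + origin terminal 259.62 + freight 7436.55 + insurance 56.67 + destination terminal 476.07 + brokerage 289.94 + duty 3336.78 = 12738.82
Landed cost = invoice 21382.50 + 12738.82 = 34121.32

Total landed cost: CHF 34121.32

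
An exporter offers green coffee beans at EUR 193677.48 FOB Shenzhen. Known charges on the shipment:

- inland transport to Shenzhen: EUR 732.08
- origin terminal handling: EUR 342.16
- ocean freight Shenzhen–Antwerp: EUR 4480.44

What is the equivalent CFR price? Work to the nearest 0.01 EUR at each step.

Not relevant to the conversion: inland to port, origin terminal — on the seller under both FOB and CFR; already in the FOB price and stays in the CFR price.
From FOB to CFR, the seller additionally bears: freight.
CFR price = 193677.48 + 4480.44 = 198157.92

CFR price: EUR 198157.92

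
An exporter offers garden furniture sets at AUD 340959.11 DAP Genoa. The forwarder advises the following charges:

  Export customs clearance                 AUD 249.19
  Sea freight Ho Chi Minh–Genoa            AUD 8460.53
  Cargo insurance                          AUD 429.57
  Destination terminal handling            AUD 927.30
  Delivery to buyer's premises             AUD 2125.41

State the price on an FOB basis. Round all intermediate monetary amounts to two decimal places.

Not relevant to the conversion: export clearance — on the seller under both DAP and FOB; already in the DAP price and stays in the FOB price.
From DAP to FOB, the seller no longer bears: freight, insurance, destination terminal, delivery.
FOB price = 340959.11 − 8460.53 − 429.57 − 927.30 − 2125.41 = 329016.30

FOB price: AUD 329016.30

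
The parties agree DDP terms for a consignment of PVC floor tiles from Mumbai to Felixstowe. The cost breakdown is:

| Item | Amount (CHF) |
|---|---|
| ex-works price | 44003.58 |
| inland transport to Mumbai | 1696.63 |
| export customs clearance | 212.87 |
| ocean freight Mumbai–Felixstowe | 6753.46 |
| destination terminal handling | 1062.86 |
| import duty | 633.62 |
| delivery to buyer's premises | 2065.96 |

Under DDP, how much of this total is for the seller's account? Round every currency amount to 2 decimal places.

DDP: the seller bears all costs including import duty.
Seller's account: goods 44003.58 + inland to port 1696.63 + export clearance 212.87 + freight 6753.46 + destination terminal 1062.86 + duty 633.62 + delivery 2065.96 = 56428.98
Buyer's account: 0.00

Seller's account: CHF 56428.98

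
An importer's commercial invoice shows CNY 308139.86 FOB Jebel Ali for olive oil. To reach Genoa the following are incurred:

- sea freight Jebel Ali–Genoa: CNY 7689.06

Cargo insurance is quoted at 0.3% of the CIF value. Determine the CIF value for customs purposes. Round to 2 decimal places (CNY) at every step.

CIF value: CNY 316779.26

Let C be the CIF value. C = FOB price + freight + 0.3% × C
C − 0.3% × C = 308139.86 + 7689.06
0.997 × C = 315828.92
C = 315828.92 / 0.997 = 316779.26
Insurance premium = 0.3% × 316779.26 = 950.34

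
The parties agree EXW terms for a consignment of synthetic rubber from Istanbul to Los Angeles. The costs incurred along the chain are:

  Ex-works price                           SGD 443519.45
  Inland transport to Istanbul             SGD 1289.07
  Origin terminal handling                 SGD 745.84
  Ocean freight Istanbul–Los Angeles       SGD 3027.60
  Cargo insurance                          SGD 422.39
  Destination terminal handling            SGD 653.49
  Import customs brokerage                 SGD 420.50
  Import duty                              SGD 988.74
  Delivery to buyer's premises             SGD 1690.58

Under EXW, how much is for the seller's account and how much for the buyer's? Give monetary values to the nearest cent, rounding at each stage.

Seller: SGD 443519.45; buyer: SGD 9238.21

EXW: the seller makes goods available at their premises; the buyer bears all onward costs.
Seller's account: goods 443519.45 = 443519.45
Buyer's account: inland to port 1289.07 + origin terminal 745.84 + freight 3027.60 + insurance 422.39 + destination terminal 653.49 + brokerage 420.50 + duty 988.74 + delivery 1690.58 = 9238.21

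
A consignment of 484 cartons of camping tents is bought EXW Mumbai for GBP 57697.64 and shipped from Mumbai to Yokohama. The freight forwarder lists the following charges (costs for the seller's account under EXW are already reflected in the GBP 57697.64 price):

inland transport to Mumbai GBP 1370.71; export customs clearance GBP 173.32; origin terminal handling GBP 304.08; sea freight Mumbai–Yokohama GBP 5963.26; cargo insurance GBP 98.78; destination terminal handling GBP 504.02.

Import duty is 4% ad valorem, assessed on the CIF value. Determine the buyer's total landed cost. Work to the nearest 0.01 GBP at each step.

Total landed cost: GBP 68736.12

EXW: the seller makes goods available at their premises; the buyer bears all onward costs.
CIF value = EXW price + inland to port + export clearance + origin terminal + freight + insurance = 57697.64 + 1370.71 + 173.32 + 304.08 + 5963.26 + 98.78 = 65607.79
Import duty = 65607.79 × 4% = 2624.31
Buyer bears: inland to port 1370.71 + export clearance 173.32 + origin terminal 304.08 + freight 5963.26 + insurance 98.78 + destination terminal 504.02 + duty 2624.31 = 11038.48
Landed cost = invoice 57697.64 + 11038.48 = 68736.12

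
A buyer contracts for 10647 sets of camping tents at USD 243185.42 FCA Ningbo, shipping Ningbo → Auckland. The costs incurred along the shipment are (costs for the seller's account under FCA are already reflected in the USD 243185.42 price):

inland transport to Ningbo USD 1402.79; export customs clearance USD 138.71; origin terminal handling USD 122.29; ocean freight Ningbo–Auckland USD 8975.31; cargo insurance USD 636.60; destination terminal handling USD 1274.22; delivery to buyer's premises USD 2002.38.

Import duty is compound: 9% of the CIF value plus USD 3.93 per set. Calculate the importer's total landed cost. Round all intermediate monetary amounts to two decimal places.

Total landed cost: USD 320801.70

FCA: the seller delivers export-cleared goods to the carrier; the buyer bears costs from that point.
Already in the invoice (seller's account under FCA): inland to port, export clearance — exclude.
CIF value = FCA price + origin terminal + freight + insurance = 243185.42 + 122.29 + 8975.31 + 636.60 = 252919.62
Ad valorem component: 252919.62 × 9% = 22762.77
Specific component: 10647 × 3.93 = 41842.71
Import duty = 22762.77 + 41842.71 = 64605.48
Buyer bears: origin terminal 122.29 + freight 8975.31 + insurance 636.60 + destination terminal 1274.22 + delivery 2002.38 + duty 64605.48 = 77616.28
Landed cost = invoice 243185.42 + 77616.28 = 320801.70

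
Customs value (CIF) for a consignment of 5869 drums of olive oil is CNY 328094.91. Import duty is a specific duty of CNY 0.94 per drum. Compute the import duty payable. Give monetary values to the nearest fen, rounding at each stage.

Import duty: CNY 5516.86

Import duty = 5869 × 0.94 = 5516.86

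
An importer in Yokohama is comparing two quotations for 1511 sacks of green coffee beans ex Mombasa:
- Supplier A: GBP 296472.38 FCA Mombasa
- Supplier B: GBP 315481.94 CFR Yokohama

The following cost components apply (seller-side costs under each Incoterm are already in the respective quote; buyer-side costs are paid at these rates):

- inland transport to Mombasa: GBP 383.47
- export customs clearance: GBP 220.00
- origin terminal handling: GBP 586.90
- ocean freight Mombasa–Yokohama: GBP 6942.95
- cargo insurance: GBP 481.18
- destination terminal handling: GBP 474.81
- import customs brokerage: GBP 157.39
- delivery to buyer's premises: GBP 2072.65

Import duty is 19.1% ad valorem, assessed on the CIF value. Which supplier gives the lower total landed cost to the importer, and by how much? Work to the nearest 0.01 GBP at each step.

Supplier A (FCA):
CIF value = FCA price + origin terminal + freight + insurance = 296472.38 + 586.90 + 6942.95 + 481.18 = 304483.41
Import duty = 304483.41 × 19.1% = 58156.33
Buyer bears (A): 586.90 + 6942.95 + 481.18 + 474.81 + 157.39 + 2072.65 = 10715.88
Landed cost (A) = invoice 296472.38 + 10715.88 + duty 58156.33 = 365344.59
Supplier B (CFR):
CIF value = CFR price + insurance = 315481.94 + 481.18 = 315963.12
Import duty = 315963.12 × 19.1% = 60348.96
Buyer bears (B): 481.18 + 474.81 + 157.39 + 2072.65 = 3186.03
Landed cost (B) = invoice 315481.94 + 3186.03 + duty 60348.96 = 379016.93
Difference = |365344.59 − 379016.93| = 13672.34

Supplier A is cheaper by GBP 13672.34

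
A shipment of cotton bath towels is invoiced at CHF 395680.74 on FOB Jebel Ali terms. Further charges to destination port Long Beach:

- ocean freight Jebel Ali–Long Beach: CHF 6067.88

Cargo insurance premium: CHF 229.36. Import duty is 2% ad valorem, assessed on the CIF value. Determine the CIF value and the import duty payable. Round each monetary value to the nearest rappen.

CIF = FOB price + freight + insurance
CIF = 395680.74 + 6067.88 + 229.36 = 401977.98
Import duty = 401977.98 × 2% = 8039.56

CIF value: CHF 401977.98; import duty: CHF 8039.56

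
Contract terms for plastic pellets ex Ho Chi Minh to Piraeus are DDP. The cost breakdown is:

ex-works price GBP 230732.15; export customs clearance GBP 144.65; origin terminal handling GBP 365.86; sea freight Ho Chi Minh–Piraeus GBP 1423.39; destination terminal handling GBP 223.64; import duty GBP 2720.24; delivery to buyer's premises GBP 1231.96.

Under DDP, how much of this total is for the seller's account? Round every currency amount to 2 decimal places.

Seller's account: GBP 236841.89

DDP: the seller bears all costs including import duty.
Seller's account: goods 230732.15 + export clearance 144.65 + origin terminal 365.86 + freight 1423.39 + destination terminal 223.64 + duty 2720.24 + delivery 1231.96 = 236841.89
Buyer's account: 0.00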